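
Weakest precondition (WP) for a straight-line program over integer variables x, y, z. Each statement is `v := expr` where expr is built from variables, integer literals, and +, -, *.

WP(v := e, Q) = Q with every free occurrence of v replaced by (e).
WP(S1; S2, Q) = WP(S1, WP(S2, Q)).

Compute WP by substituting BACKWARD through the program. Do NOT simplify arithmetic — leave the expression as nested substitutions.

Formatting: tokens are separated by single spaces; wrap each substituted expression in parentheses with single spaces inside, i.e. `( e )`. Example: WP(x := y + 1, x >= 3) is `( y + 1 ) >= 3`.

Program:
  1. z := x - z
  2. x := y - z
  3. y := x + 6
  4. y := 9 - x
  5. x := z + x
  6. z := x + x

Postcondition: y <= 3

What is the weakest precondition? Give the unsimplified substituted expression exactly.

Answer: ( 9 - ( y - ( x - z ) ) ) <= 3

Derivation:
post: y <= 3
stmt 6: z := x + x  -- replace 0 occurrence(s) of z with (x + x)
  => y <= 3
stmt 5: x := z + x  -- replace 0 occurrence(s) of x with (z + x)
  => y <= 3
stmt 4: y := 9 - x  -- replace 1 occurrence(s) of y with (9 - x)
  => ( 9 - x ) <= 3
stmt 3: y := x + 6  -- replace 0 occurrence(s) of y with (x + 6)
  => ( 9 - x ) <= 3
stmt 2: x := y - z  -- replace 1 occurrence(s) of x with (y - z)
  => ( 9 - ( y - z ) ) <= 3
stmt 1: z := x - z  -- replace 1 occurrence(s) of z with (x - z)
  => ( 9 - ( y - ( x - z ) ) ) <= 3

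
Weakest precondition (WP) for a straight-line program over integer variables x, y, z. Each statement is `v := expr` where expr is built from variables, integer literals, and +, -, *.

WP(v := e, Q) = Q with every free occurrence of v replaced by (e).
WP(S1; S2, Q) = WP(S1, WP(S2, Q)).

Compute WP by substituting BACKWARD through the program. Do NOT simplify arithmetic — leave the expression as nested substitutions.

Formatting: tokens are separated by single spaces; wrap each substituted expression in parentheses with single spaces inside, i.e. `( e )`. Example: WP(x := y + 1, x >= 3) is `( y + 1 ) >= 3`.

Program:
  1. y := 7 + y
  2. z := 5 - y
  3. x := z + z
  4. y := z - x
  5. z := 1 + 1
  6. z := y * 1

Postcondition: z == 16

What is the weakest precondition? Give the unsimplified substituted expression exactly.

Answer: ( ( ( 5 - ( 7 + y ) ) - ( ( 5 - ( 7 + y ) ) + ( 5 - ( 7 + y ) ) ) ) * 1 ) == 16

Derivation:
post: z == 16
stmt 6: z := y * 1  -- replace 1 occurrence(s) of z with (y * 1)
  => ( y * 1 ) == 16
stmt 5: z := 1 + 1  -- replace 0 occurrence(s) of z with (1 + 1)
  => ( y * 1 ) == 16
stmt 4: y := z - x  -- replace 1 occurrence(s) of y with (z - x)
  => ( ( z - x ) * 1 ) == 16
stmt 3: x := z + z  -- replace 1 occurrence(s) of x with (z + z)
  => ( ( z - ( z + z ) ) * 1 ) == 16
stmt 2: z := 5 - y  -- replace 3 occurrence(s) of z with (5 - y)
  => ( ( ( 5 - y ) - ( ( 5 - y ) + ( 5 - y ) ) ) * 1 ) == 16
stmt 1: y := 7 + y  -- replace 3 occurrence(s) of y with (7 + y)
  => ( ( ( 5 - ( 7 + y ) ) - ( ( 5 - ( 7 + y ) ) + ( 5 - ( 7 + y ) ) ) ) * 1 ) == 16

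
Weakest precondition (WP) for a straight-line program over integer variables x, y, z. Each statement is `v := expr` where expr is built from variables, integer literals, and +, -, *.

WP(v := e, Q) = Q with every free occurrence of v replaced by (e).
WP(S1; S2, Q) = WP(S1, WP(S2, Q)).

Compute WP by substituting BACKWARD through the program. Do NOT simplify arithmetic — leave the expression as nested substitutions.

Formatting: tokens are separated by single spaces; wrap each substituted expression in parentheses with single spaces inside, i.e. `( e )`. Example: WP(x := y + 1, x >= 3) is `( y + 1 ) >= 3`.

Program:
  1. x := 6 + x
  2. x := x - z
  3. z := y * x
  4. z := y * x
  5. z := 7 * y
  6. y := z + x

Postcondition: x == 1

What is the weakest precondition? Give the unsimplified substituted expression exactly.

Answer: ( ( 6 + x ) - z ) == 1

Derivation:
post: x == 1
stmt 6: y := z + x  -- replace 0 occurrence(s) of y with (z + x)
  => x == 1
stmt 5: z := 7 * y  -- replace 0 occurrence(s) of z with (7 * y)
  => x == 1
stmt 4: z := y * x  -- replace 0 occurrence(s) of z with (y * x)
  => x == 1
stmt 3: z := y * x  -- replace 0 occurrence(s) of z with (y * x)
  => x == 1
stmt 2: x := x - z  -- replace 1 occurrence(s) of x with (x - z)
  => ( x - z ) == 1
stmt 1: x := 6 + x  -- replace 1 occurrence(s) of x with (6 + x)
  => ( ( 6 + x ) - z ) == 1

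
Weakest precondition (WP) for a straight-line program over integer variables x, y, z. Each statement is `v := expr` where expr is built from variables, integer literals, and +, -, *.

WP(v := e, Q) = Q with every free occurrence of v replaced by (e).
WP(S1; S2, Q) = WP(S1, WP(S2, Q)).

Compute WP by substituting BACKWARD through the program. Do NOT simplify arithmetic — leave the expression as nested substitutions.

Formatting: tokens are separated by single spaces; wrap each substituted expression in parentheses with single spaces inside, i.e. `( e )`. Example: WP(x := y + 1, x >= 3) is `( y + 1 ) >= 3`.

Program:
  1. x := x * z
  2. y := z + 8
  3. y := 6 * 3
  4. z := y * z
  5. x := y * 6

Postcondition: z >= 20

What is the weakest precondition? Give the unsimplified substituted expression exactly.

post: z >= 20
stmt 5: x := y * 6  -- replace 0 occurrence(s) of x with (y * 6)
  => z >= 20
stmt 4: z := y * z  -- replace 1 occurrence(s) of z with (y * z)
  => ( y * z ) >= 20
stmt 3: y := 6 * 3  -- replace 1 occurrence(s) of y with (6 * 3)
  => ( ( 6 * 3 ) * z ) >= 20
stmt 2: y := z + 8  -- replace 0 occurrence(s) of y with (z + 8)
  => ( ( 6 * 3 ) * z ) >= 20
stmt 1: x := x * z  -- replace 0 occurrence(s) of x with (x * z)
  => ( ( 6 * 3 ) * z ) >= 20

Answer: ( ( 6 * 3 ) * z ) >= 20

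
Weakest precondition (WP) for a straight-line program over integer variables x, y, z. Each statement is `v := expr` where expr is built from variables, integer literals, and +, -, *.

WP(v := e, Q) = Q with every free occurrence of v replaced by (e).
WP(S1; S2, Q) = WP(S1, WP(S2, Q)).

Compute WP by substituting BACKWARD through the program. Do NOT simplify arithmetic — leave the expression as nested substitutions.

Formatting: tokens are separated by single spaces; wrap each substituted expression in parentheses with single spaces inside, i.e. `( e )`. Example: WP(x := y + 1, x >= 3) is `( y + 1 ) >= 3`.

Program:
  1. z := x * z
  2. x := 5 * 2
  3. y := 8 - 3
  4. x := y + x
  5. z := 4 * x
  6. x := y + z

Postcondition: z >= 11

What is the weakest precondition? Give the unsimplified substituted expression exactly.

Answer: ( 4 * ( ( 8 - 3 ) + ( 5 * 2 ) ) ) >= 11

Derivation:
post: z >= 11
stmt 6: x := y + z  -- replace 0 occurrence(s) of x with (y + z)
  => z >= 11
stmt 5: z := 4 * x  -- replace 1 occurrence(s) of z with (4 * x)
  => ( 4 * x ) >= 11
stmt 4: x := y + x  -- replace 1 occurrence(s) of x with (y + x)
  => ( 4 * ( y + x ) ) >= 11
stmt 3: y := 8 - 3  -- replace 1 occurrence(s) of y with (8 - 3)
  => ( 4 * ( ( 8 - 3 ) + x ) ) >= 11
stmt 2: x := 5 * 2  -- replace 1 occurrence(s) of x with (5 * 2)
  => ( 4 * ( ( 8 - 3 ) + ( 5 * 2 ) ) ) >= 11
stmt 1: z := x * z  -- replace 0 occurrence(s) of z with (x * z)
  => ( 4 * ( ( 8 - 3 ) + ( 5 * 2 ) ) ) >= 11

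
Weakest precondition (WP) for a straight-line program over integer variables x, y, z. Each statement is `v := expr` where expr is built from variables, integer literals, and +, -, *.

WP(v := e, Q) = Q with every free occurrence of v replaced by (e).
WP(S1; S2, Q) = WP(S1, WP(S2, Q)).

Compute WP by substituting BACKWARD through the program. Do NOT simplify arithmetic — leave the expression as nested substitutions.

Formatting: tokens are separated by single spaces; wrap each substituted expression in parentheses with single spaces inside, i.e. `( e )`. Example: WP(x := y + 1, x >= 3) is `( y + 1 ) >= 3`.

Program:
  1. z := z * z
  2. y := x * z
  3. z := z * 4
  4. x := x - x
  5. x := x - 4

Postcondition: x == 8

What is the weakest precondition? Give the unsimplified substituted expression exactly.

Answer: ( ( x - x ) - 4 ) == 8

Derivation:
post: x == 8
stmt 5: x := x - 4  -- replace 1 occurrence(s) of x with (x - 4)
  => ( x - 4 ) == 8
stmt 4: x := x - x  -- replace 1 occurrence(s) of x with (x - x)
  => ( ( x - x ) - 4 ) == 8
stmt 3: z := z * 4  -- replace 0 occurrence(s) of z with (z * 4)
  => ( ( x - x ) - 4 ) == 8
stmt 2: y := x * z  -- replace 0 occurrence(s) of y with (x * z)
  => ( ( x - x ) - 4 ) == 8
stmt 1: z := z * z  -- replace 0 occurrence(s) of z with (z * z)
  => ( ( x - x ) - 4 ) == 8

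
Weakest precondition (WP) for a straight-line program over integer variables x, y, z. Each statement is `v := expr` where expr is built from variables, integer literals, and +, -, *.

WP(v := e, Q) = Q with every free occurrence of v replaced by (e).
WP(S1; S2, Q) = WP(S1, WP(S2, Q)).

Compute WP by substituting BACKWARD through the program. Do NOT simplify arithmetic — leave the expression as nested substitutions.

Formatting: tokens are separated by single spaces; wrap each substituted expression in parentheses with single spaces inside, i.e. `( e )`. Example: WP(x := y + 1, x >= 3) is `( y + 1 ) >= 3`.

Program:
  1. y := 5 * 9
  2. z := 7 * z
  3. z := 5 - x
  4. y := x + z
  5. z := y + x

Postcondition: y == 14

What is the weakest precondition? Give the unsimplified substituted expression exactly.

Answer: ( x + ( 5 - x ) ) == 14

Derivation:
post: y == 14
stmt 5: z := y + x  -- replace 0 occurrence(s) of z with (y + x)
  => y == 14
stmt 4: y := x + z  -- replace 1 occurrence(s) of y with (x + z)
  => ( x + z ) == 14
stmt 3: z := 5 - x  -- replace 1 occurrence(s) of z with (5 - x)
  => ( x + ( 5 - x ) ) == 14
stmt 2: z := 7 * z  -- replace 0 occurrence(s) of z with (7 * z)
  => ( x + ( 5 - x ) ) == 14
stmt 1: y := 5 * 9  -- replace 0 occurrence(s) of y with (5 * 9)
  => ( x + ( 5 - x ) ) == 14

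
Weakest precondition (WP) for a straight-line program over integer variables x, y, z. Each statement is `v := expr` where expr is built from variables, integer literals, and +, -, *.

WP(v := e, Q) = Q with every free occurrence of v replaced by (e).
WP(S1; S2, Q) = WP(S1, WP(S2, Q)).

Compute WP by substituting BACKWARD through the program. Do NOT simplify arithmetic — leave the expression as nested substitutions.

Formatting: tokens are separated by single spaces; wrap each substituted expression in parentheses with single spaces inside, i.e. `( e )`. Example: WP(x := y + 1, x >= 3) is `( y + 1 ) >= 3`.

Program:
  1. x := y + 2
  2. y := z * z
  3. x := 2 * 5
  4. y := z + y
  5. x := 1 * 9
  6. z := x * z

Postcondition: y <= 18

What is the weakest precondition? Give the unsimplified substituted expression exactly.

post: y <= 18
stmt 6: z := x * z  -- replace 0 occurrence(s) of z with (x * z)
  => y <= 18
stmt 5: x := 1 * 9  -- replace 0 occurrence(s) of x with (1 * 9)
  => y <= 18
stmt 4: y := z + y  -- replace 1 occurrence(s) of y with (z + y)
  => ( z + y ) <= 18
stmt 3: x := 2 * 5  -- replace 0 occurrence(s) of x with (2 * 5)
  => ( z + y ) <= 18
stmt 2: y := z * z  -- replace 1 occurrence(s) of y with (z * z)
  => ( z + ( z * z ) ) <= 18
stmt 1: x := y + 2  -- replace 0 occurrence(s) of x with (y + 2)
  => ( z + ( z * z ) ) <= 18

Answer: ( z + ( z * z ) ) <= 18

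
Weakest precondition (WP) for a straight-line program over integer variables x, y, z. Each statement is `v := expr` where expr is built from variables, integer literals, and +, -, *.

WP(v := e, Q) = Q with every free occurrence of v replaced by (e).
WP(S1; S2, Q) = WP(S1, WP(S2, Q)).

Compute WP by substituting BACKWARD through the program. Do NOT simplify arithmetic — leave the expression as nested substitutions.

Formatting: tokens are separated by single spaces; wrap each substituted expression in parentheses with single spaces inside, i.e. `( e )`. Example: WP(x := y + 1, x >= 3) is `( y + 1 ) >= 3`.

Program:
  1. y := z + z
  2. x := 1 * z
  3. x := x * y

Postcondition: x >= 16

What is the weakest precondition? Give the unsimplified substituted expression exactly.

Answer: ( ( 1 * z ) * ( z + z ) ) >= 16

Derivation:
post: x >= 16
stmt 3: x := x * y  -- replace 1 occurrence(s) of x with (x * y)
  => ( x * y ) >= 16
stmt 2: x := 1 * z  -- replace 1 occurrence(s) of x with (1 * z)
  => ( ( 1 * z ) * y ) >= 16
stmt 1: y := z + z  -- replace 1 occurrence(s) of y with (z + z)
  => ( ( 1 * z ) * ( z + z ) ) >= 16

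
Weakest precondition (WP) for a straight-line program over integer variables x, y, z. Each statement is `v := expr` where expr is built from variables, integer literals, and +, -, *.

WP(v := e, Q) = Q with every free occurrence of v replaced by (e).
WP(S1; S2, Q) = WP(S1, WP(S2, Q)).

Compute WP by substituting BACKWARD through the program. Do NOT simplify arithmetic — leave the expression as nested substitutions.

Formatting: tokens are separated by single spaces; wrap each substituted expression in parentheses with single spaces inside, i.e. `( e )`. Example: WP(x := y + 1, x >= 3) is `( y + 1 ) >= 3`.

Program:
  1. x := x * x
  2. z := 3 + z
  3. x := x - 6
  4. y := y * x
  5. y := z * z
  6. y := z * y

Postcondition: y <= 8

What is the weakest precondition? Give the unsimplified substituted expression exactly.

post: y <= 8
stmt 6: y := z * y  -- replace 1 occurrence(s) of y with (z * y)
  => ( z * y ) <= 8
stmt 5: y := z * z  -- replace 1 occurrence(s) of y with (z * z)
  => ( z * ( z * z ) ) <= 8
stmt 4: y := y * x  -- replace 0 occurrence(s) of y with (y * x)
  => ( z * ( z * z ) ) <= 8
stmt 3: x := x - 6  -- replace 0 occurrence(s) of x with (x - 6)
  => ( z * ( z * z ) ) <= 8
stmt 2: z := 3 + z  -- replace 3 occurrence(s) of z with (3 + z)
  => ( ( 3 + z ) * ( ( 3 + z ) * ( 3 + z ) ) ) <= 8
stmt 1: x := x * x  -- replace 0 occurrence(s) of x with (x * x)
  => ( ( 3 + z ) * ( ( 3 + z ) * ( 3 + z ) ) ) <= 8

Answer: ( ( 3 + z ) * ( ( 3 + z ) * ( 3 + z ) ) ) <= 8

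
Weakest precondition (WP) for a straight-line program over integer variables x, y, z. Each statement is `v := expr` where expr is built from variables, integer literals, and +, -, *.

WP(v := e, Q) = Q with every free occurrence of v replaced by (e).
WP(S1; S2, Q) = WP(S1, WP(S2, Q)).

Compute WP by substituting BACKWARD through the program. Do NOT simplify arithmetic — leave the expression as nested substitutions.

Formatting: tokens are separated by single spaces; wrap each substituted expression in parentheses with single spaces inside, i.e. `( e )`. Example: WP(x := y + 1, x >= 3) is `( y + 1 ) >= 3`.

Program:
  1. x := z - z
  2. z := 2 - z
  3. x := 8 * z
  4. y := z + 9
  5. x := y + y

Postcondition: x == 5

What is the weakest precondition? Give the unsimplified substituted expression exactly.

post: x == 5
stmt 5: x := y + y  -- replace 1 occurrence(s) of x with (y + y)
  => ( y + y ) == 5
stmt 4: y := z + 9  -- replace 2 occurrence(s) of y with (z + 9)
  => ( ( z + 9 ) + ( z + 9 ) ) == 5
stmt 3: x := 8 * z  -- replace 0 occurrence(s) of x with (8 * z)
  => ( ( z + 9 ) + ( z + 9 ) ) == 5
stmt 2: z := 2 - z  -- replace 2 occurrence(s) of z with (2 - z)
  => ( ( ( 2 - z ) + 9 ) + ( ( 2 - z ) + 9 ) ) == 5
stmt 1: x := z - z  -- replace 0 occurrence(s) of x with (z - z)
  => ( ( ( 2 - z ) + 9 ) + ( ( 2 - z ) + 9 ) ) == 5

Answer: ( ( ( 2 - z ) + 9 ) + ( ( 2 - z ) + 9 ) ) == 5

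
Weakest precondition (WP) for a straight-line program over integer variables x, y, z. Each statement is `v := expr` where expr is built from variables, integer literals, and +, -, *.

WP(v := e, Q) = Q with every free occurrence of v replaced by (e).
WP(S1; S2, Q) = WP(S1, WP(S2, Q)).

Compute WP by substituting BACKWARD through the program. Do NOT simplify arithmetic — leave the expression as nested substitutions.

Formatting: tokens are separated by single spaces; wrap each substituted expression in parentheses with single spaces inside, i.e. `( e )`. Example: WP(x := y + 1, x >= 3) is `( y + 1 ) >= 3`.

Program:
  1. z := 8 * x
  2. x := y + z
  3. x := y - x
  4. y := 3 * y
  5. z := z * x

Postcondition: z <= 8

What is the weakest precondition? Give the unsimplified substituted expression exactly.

Answer: ( ( 8 * x ) * ( y - ( y + ( 8 * x ) ) ) ) <= 8

Derivation:
post: z <= 8
stmt 5: z := z * x  -- replace 1 occurrence(s) of z with (z * x)
  => ( z * x ) <= 8
stmt 4: y := 3 * y  -- replace 0 occurrence(s) of y with (3 * y)
  => ( z * x ) <= 8
stmt 3: x := y - x  -- replace 1 occurrence(s) of x with (y - x)
  => ( z * ( y - x ) ) <= 8
stmt 2: x := y + z  -- replace 1 occurrence(s) of x with (y + z)
  => ( z * ( y - ( y + z ) ) ) <= 8
stmt 1: z := 8 * x  -- replace 2 occurrence(s) of z with (8 * x)
  => ( ( 8 * x ) * ( y - ( y + ( 8 * x ) ) ) ) <= 8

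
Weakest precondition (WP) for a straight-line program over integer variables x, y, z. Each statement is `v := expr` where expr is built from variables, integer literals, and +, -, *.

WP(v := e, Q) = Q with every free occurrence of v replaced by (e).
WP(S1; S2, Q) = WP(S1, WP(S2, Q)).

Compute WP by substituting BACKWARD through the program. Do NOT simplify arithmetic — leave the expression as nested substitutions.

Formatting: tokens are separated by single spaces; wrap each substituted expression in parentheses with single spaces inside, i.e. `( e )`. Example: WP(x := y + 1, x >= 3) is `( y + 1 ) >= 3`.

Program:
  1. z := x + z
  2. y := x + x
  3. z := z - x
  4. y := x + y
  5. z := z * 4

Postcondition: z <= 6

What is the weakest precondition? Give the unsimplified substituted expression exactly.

Answer: ( ( ( x + z ) - x ) * 4 ) <= 6

Derivation:
post: z <= 6
stmt 5: z := z * 4  -- replace 1 occurrence(s) of z with (z * 4)
  => ( z * 4 ) <= 6
stmt 4: y := x + y  -- replace 0 occurrence(s) of y with (x + y)
  => ( z * 4 ) <= 6
stmt 3: z := z - x  -- replace 1 occurrence(s) of z with (z - x)
  => ( ( z - x ) * 4 ) <= 6
stmt 2: y := x + x  -- replace 0 occurrence(s) of y with (x + x)
  => ( ( z - x ) * 4 ) <= 6
stmt 1: z := x + z  -- replace 1 occurrence(s) of z with (x + z)
  => ( ( ( x + z ) - x ) * 4 ) <= 6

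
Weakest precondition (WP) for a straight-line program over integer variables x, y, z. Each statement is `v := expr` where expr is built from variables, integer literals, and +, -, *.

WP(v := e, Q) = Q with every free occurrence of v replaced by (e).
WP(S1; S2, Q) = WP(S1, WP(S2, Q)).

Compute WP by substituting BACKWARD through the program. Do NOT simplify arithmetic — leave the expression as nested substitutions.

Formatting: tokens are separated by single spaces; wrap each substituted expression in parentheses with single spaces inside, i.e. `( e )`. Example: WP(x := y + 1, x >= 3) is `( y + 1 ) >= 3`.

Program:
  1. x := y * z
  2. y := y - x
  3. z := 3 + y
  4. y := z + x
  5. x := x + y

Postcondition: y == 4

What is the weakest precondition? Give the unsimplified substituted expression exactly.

Answer: ( ( 3 + ( y - ( y * z ) ) ) + ( y * z ) ) == 4

Derivation:
post: y == 4
stmt 5: x := x + y  -- replace 0 occurrence(s) of x with (x + y)
  => y == 4
stmt 4: y := z + x  -- replace 1 occurrence(s) of y with (z + x)
  => ( z + x ) == 4
stmt 3: z := 3 + y  -- replace 1 occurrence(s) of z with (3 + y)
  => ( ( 3 + y ) + x ) == 4
stmt 2: y := y - x  -- replace 1 occurrence(s) of y with (y - x)
  => ( ( 3 + ( y - x ) ) + x ) == 4
stmt 1: x := y * z  -- replace 2 occurrence(s) of x with (y * z)
  => ( ( 3 + ( y - ( y * z ) ) ) + ( y * z ) ) == 4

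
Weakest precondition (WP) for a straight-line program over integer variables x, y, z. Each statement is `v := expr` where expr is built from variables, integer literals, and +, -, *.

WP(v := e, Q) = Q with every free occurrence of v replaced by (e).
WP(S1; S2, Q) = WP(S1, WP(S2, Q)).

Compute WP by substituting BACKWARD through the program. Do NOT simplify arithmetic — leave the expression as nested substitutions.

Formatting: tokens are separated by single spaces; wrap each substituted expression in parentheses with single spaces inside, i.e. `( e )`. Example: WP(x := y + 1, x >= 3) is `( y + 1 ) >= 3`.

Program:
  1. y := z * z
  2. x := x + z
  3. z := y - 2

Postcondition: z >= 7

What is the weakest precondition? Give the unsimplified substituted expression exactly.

Answer: ( ( z * z ) - 2 ) >= 7

Derivation:
post: z >= 7
stmt 3: z := y - 2  -- replace 1 occurrence(s) of z with (y - 2)
  => ( y - 2 ) >= 7
stmt 2: x := x + z  -- replace 0 occurrence(s) of x with (x + z)
  => ( y - 2 ) >= 7
stmt 1: y := z * z  -- replace 1 occurrence(s) of y with (z * z)
  => ( ( z * z ) - 2 ) >= 7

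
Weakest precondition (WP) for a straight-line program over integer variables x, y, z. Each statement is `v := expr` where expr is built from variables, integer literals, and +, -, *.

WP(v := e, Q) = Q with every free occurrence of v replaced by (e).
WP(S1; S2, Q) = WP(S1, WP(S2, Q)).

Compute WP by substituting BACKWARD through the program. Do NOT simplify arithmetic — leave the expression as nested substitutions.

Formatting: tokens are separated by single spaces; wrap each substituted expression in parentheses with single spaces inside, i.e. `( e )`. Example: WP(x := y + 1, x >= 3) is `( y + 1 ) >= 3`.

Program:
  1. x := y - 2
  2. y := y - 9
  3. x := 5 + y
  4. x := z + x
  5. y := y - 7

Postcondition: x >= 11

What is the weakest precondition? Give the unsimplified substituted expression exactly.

post: x >= 11
stmt 5: y := y - 7  -- replace 0 occurrence(s) of y with (y - 7)
  => x >= 11
stmt 4: x := z + x  -- replace 1 occurrence(s) of x with (z + x)
  => ( z + x ) >= 11
stmt 3: x := 5 + y  -- replace 1 occurrence(s) of x with (5 + y)
  => ( z + ( 5 + y ) ) >= 11
stmt 2: y := y - 9  -- replace 1 occurrence(s) of y with (y - 9)
  => ( z + ( 5 + ( y - 9 ) ) ) >= 11
stmt 1: x := y - 2  -- replace 0 occurrence(s) of x with (y - 2)
  => ( z + ( 5 + ( y - 9 ) ) ) >= 11

Answer: ( z + ( 5 + ( y - 9 ) ) ) >= 11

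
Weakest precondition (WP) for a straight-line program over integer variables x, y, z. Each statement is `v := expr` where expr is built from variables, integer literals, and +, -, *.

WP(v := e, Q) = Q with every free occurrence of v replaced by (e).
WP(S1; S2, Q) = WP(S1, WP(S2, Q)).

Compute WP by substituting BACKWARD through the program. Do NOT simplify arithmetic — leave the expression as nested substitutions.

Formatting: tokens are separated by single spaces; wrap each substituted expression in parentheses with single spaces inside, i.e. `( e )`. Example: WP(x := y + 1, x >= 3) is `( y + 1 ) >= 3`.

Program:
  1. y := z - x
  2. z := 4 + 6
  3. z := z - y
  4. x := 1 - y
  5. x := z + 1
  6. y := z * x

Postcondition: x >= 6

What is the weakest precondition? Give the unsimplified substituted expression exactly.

Answer: ( ( ( 4 + 6 ) - ( z - x ) ) + 1 ) >= 6

Derivation:
post: x >= 6
stmt 6: y := z * x  -- replace 0 occurrence(s) of y with (z * x)
  => x >= 6
stmt 5: x := z + 1  -- replace 1 occurrence(s) of x with (z + 1)
  => ( z + 1 ) >= 6
stmt 4: x := 1 - y  -- replace 0 occurrence(s) of x with (1 - y)
  => ( z + 1 ) >= 6
stmt 3: z := z - y  -- replace 1 occurrence(s) of z with (z - y)
  => ( ( z - y ) + 1 ) >= 6
stmt 2: z := 4 + 6  -- replace 1 occurrence(s) of z with (4 + 6)
  => ( ( ( 4 + 6 ) - y ) + 1 ) >= 6
stmt 1: y := z - x  -- replace 1 occurrence(s) of y with (z - x)
  => ( ( ( 4 + 6 ) - ( z - x ) ) + 1 ) >= 6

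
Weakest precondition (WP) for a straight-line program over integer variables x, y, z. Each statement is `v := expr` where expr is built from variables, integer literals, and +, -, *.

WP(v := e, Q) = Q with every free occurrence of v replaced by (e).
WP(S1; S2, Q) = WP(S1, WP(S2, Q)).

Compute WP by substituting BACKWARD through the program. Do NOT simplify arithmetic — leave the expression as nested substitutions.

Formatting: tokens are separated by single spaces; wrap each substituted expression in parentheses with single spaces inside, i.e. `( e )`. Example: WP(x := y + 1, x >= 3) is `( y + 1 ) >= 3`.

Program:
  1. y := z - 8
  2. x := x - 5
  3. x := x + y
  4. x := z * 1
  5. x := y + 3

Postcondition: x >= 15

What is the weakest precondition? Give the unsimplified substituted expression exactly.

post: x >= 15
stmt 5: x := y + 3  -- replace 1 occurrence(s) of x with (y + 3)
  => ( y + 3 ) >= 15
stmt 4: x := z * 1  -- replace 0 occurrence(s) of x with (z * 1)
  => ( y + 3 ) >= 15
stmt 3: x := x + y  -- replace 0 occurrence(s) of x with (x + y)
  => ( y + 3 ) >= 15
stmt 2: x := x - 5  -- replace 0 occurrence(s) of x with (x - 5)
  => ( y + 3 ) >= 15
stmt 1: y := z - 8  -- replace 1 occurrence(s) of y with (z - 8)
  => ( ( z - 8 ) + 3 ) >= 15

Answer: ( ( z - 8 ) + 3 ) >= 15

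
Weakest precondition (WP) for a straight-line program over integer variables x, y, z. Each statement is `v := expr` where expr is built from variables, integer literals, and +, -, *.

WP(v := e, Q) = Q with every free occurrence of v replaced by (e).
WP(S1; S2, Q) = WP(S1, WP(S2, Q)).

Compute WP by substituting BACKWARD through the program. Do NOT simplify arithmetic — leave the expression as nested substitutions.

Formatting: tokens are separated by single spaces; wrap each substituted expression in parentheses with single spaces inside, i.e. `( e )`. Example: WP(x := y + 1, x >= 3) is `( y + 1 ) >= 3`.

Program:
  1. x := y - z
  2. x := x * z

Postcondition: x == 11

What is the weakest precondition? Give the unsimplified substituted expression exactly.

post: x == 11
stmt 2: x := x * z  -- replace 1 occurrence(s) of x with (x * z)
  => ( x * z ) == 11
stmt 1: x := y - z  -- replace 1 occurrence(s) of x with (y - z)
  => ( ( y - z ) * z ) == 11

Answer: ( ( y - z ) * z ) == 11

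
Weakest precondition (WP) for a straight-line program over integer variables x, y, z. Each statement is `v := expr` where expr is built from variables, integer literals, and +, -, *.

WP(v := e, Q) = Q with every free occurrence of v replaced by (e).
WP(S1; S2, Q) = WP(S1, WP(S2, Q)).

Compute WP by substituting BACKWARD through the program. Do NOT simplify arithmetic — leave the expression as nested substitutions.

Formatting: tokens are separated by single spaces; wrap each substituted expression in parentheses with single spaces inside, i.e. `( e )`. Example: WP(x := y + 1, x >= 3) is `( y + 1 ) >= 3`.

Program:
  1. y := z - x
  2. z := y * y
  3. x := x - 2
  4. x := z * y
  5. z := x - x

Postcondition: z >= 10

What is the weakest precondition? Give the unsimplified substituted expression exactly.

post: z >= 10
stmt 5: z := x - x  -- replace 1 occurrence(s) of z with (x - x)
  => ( x - x ) >= 10
stmt 4: x := z * y  -- replace 2 occurrence(s) of x with (z * y)
  => ( ( z * y ) - ( z * y ) ) >= 10
stmt 3: x := x - 2  -- replace 0 occurrence(s) of x with (x - 2)
  => ( ( z * y ) - ( z * y ) ) >= 10
stmt 2: z := y * y  -- replace 2 occurrence(s) of z with (y * y)
  => ( ( ( y * y ) * y ) - ( ( y * y ) * y ) ) >= 10
stmt 1: y := z - x  -- replace 6 occurrence(s) of y with (z - x)
  => ( ( ( ( z - x ) * ( z - x ) ) * ( z - x ) ) - ( ( ( z - x ) * ( z - x ) ) * ( z - x ) ) ) >= 10

Answer: ( ( ( ( z - x ) * ( z - x ) ) * ( z - x ) ) - ( ( ( z - x ) * ( z - x ) ) * ( z - x ) ) ) >= 10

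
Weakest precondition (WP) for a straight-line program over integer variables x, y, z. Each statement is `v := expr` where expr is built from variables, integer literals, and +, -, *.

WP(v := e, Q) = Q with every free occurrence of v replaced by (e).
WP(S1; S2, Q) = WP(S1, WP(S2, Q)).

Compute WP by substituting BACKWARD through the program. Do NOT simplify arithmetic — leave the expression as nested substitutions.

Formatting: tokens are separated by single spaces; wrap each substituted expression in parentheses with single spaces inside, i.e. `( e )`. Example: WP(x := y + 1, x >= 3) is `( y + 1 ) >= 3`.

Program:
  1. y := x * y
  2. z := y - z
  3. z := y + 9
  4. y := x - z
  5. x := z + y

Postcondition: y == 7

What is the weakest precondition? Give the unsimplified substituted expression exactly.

Answer: ( x - ( ( x * y ) + 9 ) ) == 7

Derivation:
post: y == 7
stmt 5: x := z + y  -- replace 0 occurrence(s) of x with (z + y)
  => y == 7
stmt 4: y := x - z  -- replace 1 occurrence(s) of y with (x - z)
  => ( x - z ) == 7
stmt 3: z := y + 9  -- replace 1 occurrence(s) of z with (y + 9)
  => ( x - ( y + 9 ) ) == 7
stmt 2: z := y - z  -- replace 0 occurrence(s) of z with (y - z)
  => ( x - ( y + 9 ) ) == 7
stmt 1: y := x * y  -- replace 1 occurrence(s) of y with (x * y)
  => ( x - ( ( x * y ) + 9 ) ) == 7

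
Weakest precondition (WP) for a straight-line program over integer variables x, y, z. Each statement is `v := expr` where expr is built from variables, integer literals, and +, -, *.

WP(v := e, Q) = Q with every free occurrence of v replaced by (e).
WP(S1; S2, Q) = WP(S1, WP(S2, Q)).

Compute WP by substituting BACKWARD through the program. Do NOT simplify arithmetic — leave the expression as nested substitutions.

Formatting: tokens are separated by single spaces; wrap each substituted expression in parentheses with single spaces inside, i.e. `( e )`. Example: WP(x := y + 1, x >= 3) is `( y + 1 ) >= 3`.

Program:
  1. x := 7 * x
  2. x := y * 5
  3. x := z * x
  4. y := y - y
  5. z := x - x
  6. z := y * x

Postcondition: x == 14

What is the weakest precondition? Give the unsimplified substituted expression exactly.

Answer: ( z * ( y * 5 ) ) == 14

Derivation:
post: x == 14
stmt 6: z := y * x  -- replace 0 occurrence(s) of z with (y * x)
  => x == 14
stmt 5: z := x - x  -- replace 0 occurrence(s) of z with (x - x)
  => x == 14
stmt 4: y := y - y  -- replace 0 occurrence(s) of y with (y - y)
  => x == 14
stmt 3: x := z * x  -- replace 1 occurrence(s) of x with (z * x)
  => ( z * x ) == 14
stmt 2: x := y * 5  -- replace 1 occurrence(s) of x with (y * 5)
  => ( z * ( y * 5 ) ) == 14
stmt 1: x := 7 * x  -- replace 0 occurrence(s) of x with (7 * x)
  => ( z * ( y * 5 ) ) == 14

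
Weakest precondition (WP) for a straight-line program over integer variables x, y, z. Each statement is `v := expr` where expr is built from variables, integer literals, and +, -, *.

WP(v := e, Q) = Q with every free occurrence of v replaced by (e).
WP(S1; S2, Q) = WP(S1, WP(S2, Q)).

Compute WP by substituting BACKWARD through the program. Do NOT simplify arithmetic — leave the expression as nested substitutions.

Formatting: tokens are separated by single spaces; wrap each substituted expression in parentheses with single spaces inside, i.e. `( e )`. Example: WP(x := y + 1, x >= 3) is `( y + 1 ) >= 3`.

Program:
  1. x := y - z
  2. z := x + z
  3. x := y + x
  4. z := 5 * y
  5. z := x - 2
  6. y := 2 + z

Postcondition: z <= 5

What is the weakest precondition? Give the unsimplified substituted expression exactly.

post: z <= 5
stmt 6: y := 2 + z  -- replace 0 occurrence(s) of y with (2 + z)
  => z <= 5
stmt 5: z := x - 2  -- replace 1 occurrence(s) of z with (x - 2)
  => ( x - 2 ) <= 5
stmt 4: z := 5 * y  -- replace 0 occurrence(s) of z with (5 * y)
  => ( x - 2 ) <= 5
stmt 3: x := y + x  -- replace 1 occurrence(s) of x with (y + x)
  => ( ( y + x ) - 2 ) <= 5
stmt 2: z := x + z  -- replace 0 occurrence(s) of z with (x + z)
  => ( ( y + x ) - 2 ) <= 5
stmt 1: x := y - z  -- replace 1 occurrence(s) of x with (y - z)
  => ( ( y + ( y - z ) ) - 2 ) <= 5

Answer: ( ( y + ( y - z ) ) - 2 ) <= 5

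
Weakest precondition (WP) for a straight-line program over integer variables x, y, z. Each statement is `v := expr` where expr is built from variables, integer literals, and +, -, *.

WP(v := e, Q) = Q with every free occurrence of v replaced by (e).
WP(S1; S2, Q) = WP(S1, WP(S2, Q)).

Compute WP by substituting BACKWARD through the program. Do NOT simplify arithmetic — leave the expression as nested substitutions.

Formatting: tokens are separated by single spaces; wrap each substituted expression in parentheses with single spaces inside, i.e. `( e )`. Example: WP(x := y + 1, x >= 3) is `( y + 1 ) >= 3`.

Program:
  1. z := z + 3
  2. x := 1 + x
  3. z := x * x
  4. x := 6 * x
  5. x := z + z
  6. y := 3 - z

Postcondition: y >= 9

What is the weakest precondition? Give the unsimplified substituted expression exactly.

Answer: ( 3 - ( ( 1 + x ) * ( 1 + x ) ) ) >= 9

Derivation:
post: y >= 9
stmt 6: y := 3 - z  -- replace 1 occurrence(s) of y with (3 - z)
  => ( 3 - z ) >= 9
stmt 5: x := z + z  -- replace 0 occurrence(s) of x with (z + z)
  => ( 3 - z ) >= 9
stmt 4: x := 6 * x  -- replace 0 occurrence(s) of x with (6 * x)
  => ( 3 - z ) >= 9
stmt 3: z := x * x  -- replace 1 occurrence(s) of z with (x * x)
  => ( 3 - ( x * x ) ) >= 9
stmt 2: x := 1 + x  -- replace 2 occurrence(s) of x with (1 + x)
  => ( 3 - ( ( 1 + x ) * ( 1 + x ) ) ) >= 9
stmt 1: z := z + 3  -- replace 0 occurrence(s) of z with (z + 3)
  => ( 3 - ( ( 1 + x ) * ( 1 + x ) ) ) >= 9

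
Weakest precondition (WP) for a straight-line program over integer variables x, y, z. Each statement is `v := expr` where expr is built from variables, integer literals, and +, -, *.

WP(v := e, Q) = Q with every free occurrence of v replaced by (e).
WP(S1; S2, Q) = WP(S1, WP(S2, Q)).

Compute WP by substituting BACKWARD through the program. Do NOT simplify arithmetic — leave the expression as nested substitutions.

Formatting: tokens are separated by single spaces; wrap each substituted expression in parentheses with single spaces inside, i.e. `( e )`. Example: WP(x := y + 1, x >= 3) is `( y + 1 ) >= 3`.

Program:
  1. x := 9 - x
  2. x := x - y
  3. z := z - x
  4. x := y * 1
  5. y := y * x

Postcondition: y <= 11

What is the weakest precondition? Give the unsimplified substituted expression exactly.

post: y <= 11
stmt 5: y := y * x  -- replace 1 occurrence(s) of y with (y * x)
  => ( y * x ) <= 11
stmt 4: x := y * 1  -- replace 1 occurrence(s) of x with (y * 1)
  => ( y * ( y * 1 ) ) <= 11
stmt 3: z := z - x  -- replace 0 occurrence(s) of z with (z - x)
  => ( y * ( y * 1 ) ) <= 11
stmt 2: x := x - y  -- replace 0 occurrence(s) of x with (x - y)
  => ( y * ( y * 1 ) ) <= 11
stmt 1: x := 9 - x  -- replace 0 occurrence(s) of x with (9 - x)
  => ( y * ( y * 1 ) ) <= 11

Answer: ( y * ( y * 1 ) ) <= 11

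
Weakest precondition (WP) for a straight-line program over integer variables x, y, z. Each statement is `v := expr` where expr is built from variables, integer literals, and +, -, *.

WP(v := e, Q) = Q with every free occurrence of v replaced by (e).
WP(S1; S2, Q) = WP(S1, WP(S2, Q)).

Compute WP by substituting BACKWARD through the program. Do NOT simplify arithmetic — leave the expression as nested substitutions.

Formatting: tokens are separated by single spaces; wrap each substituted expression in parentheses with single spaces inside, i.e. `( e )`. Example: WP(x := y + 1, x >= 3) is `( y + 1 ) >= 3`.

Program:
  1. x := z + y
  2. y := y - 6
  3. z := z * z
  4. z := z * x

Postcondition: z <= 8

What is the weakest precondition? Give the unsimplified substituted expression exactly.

Answer: ( ( z * z ) * ( z + y ) ) <= 8

Derivation:
post: z <= 8
stmt 4: z := z * x  -- replace 1 occurrence(s) of z with (z * x)
  => ( z * x ) <= 8
stmt 3: z := z * z  -- replace 1 occurrence(s) of z with (z * z)
  => ( ( z * z ) * x ) <= 8
stmt 2: y := y - 6  -- replace 0 occurrence(s) of y with (y - 6)
  => ( ( z * z ) * x ) <= 8
stmt 1: x := z + y  -- replace 1 occurrence(s) of x with (z + y)
  => ( ( z * z ) * ( z + y ) ) <= 8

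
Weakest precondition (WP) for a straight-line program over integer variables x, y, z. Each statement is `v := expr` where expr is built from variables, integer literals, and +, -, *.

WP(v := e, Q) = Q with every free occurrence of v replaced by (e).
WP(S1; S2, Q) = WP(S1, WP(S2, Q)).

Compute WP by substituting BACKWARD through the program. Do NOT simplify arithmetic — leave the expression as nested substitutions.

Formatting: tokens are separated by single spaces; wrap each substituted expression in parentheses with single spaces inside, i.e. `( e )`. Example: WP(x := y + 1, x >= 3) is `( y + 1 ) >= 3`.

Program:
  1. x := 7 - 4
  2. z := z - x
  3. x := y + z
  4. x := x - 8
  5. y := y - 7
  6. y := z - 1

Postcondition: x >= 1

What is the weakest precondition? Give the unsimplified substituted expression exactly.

Answer: ( ( y + ( z - ( 7 - 4 ) ) ) - 8 ) >= 1

Derivation:
post: x >= 1
stmt 6: y := z - 1  -- replace 0 occurrence(s) of y with (z - 1)
  => x >= 1
stmt 5: y := y - 7  -- replace 0 occurrence(s) of y with (y - 7)
  => x >= 1
stmt 4: x := x - 8  -- replace 1 occurrence(s) of x with (x - 8)
  => ( x - 8 ) >= 1
stmt 3: x := y + z  -- replace 1 occurrence(s) of x with (y + z)
  => ( ( y + z ) - 8 ) >= 1
stmt 2: z := z - x  -- replace 1 occurrence(s) of z with (z - x)
  => ( ( y + ( z - x ) ) - 8 ) >= 1
stmt 1: x := 7 - 4  -- replace 1 occurrence(s) of x with (7 - 4)
  => ( ( y + ( z - ( 7 - 4 ) ) ) - 8 ) >= 1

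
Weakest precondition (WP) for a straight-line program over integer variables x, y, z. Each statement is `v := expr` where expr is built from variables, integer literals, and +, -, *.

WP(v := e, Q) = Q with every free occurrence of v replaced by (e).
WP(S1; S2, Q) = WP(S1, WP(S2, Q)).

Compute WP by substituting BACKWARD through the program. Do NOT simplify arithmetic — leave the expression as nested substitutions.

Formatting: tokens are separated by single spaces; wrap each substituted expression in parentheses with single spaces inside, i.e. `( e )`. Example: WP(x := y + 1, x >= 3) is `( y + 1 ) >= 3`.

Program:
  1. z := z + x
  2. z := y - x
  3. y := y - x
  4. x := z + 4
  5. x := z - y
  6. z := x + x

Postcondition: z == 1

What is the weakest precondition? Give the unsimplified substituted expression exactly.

post: z == 1
stmt 6: z := x + x  -- replace 1 occurrence(s) of z with (x + x)
  => ( x + x ) == 1
stmt 5: x := z - y  -- replace 2 occurrence(s) of x with (z - y)
  => ( ( z - y ) + ( z - y ) ) == 1
stmt 4: x := z + 4  -- replace 0 occurrence(s) of x with (z + 4)
  => ( ( z - y ) + ( z - y ) ) == 1
stmt 3: y := y - x  -- replace 2 occurrence(s) of y with (y - x)
  => ( ( z - ( y - x ) ) + ( z - ( y - x ) ) ) == 1
stmt 2: z := y - x  -- replace 2 occurrence(s) of z with (y - x)
  => ( ( ( y - x ) - ( y - x ) ) + ( ( y - x ) - ( y - x ) ) ) == 1
stmt 1: z := z + x  -- replace 0 occurrence(s) of z with (z + x)
  => ( ( ( y - x ) - ( y - x ) ) + ( ( y - x ) - ( y - x ) ) ) == 1

Answer: ( ( ( y - x ) - ( y - x ) ) + ( ( y - x ) - ( y - x ) ) ) == 1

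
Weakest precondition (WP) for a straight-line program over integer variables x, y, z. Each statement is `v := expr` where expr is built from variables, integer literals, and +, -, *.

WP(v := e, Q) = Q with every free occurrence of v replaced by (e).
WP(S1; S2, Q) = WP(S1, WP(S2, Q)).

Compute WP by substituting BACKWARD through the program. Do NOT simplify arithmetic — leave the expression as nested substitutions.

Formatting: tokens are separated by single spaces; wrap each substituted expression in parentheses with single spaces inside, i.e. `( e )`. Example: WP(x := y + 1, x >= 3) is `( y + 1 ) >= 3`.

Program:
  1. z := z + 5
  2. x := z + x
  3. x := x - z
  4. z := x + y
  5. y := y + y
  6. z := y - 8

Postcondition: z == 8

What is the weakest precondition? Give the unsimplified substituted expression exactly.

post: z == 8
stmt 6: z := y - 8  -- replace 1 occurrence(s) of z with (y - 8)
  => ( y - 8 ) == 8
stmt 5: y := y + y  -- replace 1 occurrence(s) of y with (y + y)
  => ( ( y + y ) - 8 ) == 8
stmt 4: z := x + y  -- replace 0 occurrence(s) of z with (x + y)
  => ( ( y + y ) - 8 ) == 8
stmt 3: x := x - z  -- replace 0 occurrence(s) of x with (x - z)
  => ( ( y + y ) - 8 ) == 8
stmt 2: x := z + x  -- replace 0 occurrence(s) of x with (z + x)
  => ( ( y + y ) - 8 ) == 8
stmt 1: z := z + 5  -- replace 0 occurrence(s) of z with (z + 5)
  => ( ( y + y ) - 8 ) == 8

Answer: ( ( y + y ) - 8 ) == 8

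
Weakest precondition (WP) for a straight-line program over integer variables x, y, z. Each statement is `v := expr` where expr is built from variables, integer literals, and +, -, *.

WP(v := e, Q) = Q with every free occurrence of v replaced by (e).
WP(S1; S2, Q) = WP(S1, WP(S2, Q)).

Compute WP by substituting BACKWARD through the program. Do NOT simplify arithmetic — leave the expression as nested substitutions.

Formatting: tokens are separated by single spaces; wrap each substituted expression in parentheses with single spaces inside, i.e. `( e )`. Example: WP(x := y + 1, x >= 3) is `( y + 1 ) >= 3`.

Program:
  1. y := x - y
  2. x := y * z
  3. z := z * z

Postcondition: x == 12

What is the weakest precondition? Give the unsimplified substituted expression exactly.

post: x == 12
stmt 3: z := z * z  -- replace 0 occurrence(s) of z with (z * z)
  => x == 12
stmt 2: x := y * z  -- replace 1 occurrence(s) of x with (y * z)
  => ( y * z ) == 12
stmt 1: y := x - y  -- replace 1 occurrence(s) of y with (x - y)
  => ( ( x - y ) * z ) == 12

Answer: ( ( x - y ) * z ) == 12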